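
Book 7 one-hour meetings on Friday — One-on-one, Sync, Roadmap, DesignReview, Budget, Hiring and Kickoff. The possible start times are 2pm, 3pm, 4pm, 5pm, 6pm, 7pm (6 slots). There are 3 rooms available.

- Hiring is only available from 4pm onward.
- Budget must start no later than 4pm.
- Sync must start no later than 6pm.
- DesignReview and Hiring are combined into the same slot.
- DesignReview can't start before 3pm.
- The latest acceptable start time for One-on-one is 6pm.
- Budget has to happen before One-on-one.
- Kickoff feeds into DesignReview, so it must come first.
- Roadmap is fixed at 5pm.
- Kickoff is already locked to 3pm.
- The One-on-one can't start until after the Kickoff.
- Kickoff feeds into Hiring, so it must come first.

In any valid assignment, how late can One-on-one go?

Precedence pushes One-on-one to at least 4pm; One-on-one's own window allows nothing later than 6pm.
One-on-one at 6pm is achievable: Roadmap in 5pm; Kickoff in 3pm; Sync in 2pm; One-on-one in 6pm; Budget in 2pm; DesignReview in 4pm; Hiring in 4pm.

6pm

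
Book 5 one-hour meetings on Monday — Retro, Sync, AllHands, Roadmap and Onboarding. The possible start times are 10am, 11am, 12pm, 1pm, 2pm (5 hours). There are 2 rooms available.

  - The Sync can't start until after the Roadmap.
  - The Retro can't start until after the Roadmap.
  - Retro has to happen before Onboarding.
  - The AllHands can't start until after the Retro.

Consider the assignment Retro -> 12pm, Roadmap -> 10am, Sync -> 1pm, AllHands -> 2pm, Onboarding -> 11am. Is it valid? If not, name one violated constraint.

The AllHands can't start until after the Retro — holds.
There are 2 rooms available — holds.
The Sync can't start until after the Roadmap — holds.
Retro has to happen before Onboarding — violated.
The Retro can't start until after the Roadmap — holds.

No. Retro has to happen before Onboarding is not satisfied.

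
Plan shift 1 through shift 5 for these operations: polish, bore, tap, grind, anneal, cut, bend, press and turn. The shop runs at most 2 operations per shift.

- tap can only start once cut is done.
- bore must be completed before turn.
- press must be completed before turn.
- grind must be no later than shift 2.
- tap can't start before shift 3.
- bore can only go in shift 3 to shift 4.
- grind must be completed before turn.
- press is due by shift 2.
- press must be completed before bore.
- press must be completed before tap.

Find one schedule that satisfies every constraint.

turn=shift 4; bend=shift 5; tap=shift 3; cut=shift 2; bore=shift 3; press=shift 1; anneal=shift 4; grind=shift 1; polish=shift 2

Checking: bore(shift 3) before turn(shift 4); press(shift 1) before bore(shift 3); press(shift 1) before tap(shift 3); grind(shift 1) before turn(shift 4); cut(shift 2) before tap(shift 3); press(shift 1) before turn(shift 4); press=shift 1 in [shift 1,shift 2]; grind=shift 1 in [shift 1,shift 2]; bore=shift 3 in [shift 3,shift 4]; tap=shift 3 in [shift 3,shift 5]; max 2 per shift (cap 2).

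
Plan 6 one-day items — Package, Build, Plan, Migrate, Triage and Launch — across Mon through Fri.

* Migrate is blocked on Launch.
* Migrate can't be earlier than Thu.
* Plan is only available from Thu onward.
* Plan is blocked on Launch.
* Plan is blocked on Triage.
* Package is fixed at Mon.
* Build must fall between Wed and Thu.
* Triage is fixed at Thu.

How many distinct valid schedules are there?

Splitting on Build: it can be Wed (7), Thu (7). Listing each branch's schedules as (Package, Plan, Migrate, Triage, Launch):
Build=Wed: (Mon,Fri,Thu,Thu,Mon) (Mon,Fri,Thu,Thu,Tue) (Mon,Fri,Thu,Thu,Wed) (Mon,Fri,Fri,Thu,Mon) (Mon,Fri,Fri,Thu,Tue) (Mon,Fri,Fri,Thu,Wed) (Mon,Fri,Fri,Thu,Thu) — 7.
Build=Thu: (Mon,Fri,Thu,Thu,Mon) (Mon,Fri,Thu,Thu,Tue) (Mon,Fri,Thu,Thu,Wed) (Mon,Fri,Fri,Thu,Mon) (Mon,Fri,Fri,Thu,Tue) (Mon,Fri,Fri,Thu,Wed) (Mon,Fri,Fri,Thu,Thu) — 7.
Summing: 7 + 7 = 14.

14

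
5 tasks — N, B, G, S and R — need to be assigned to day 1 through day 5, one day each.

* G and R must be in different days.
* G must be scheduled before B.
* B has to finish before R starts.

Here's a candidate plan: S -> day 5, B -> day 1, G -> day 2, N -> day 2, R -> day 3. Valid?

B has to finish before R starts — holds.
G must be scheduled before B — violated.
G and R must be in different days — holds.

No — it violates: G must be scheduled before B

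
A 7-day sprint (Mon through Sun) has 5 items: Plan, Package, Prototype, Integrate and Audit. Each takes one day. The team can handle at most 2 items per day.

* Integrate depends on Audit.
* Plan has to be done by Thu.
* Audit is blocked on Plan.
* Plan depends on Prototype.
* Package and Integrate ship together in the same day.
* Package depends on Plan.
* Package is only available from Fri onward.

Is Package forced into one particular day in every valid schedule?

No

Package can be Fri (e.g. Plan -> Tue, Integrate -> Fri, Audit -> Wed, Prototype -> Mon, Package -> Fri) or Sat (e.g. Plan=Tue; Package=Sat; Prototype=Mon; Integrate=Sat; Audit=Wed).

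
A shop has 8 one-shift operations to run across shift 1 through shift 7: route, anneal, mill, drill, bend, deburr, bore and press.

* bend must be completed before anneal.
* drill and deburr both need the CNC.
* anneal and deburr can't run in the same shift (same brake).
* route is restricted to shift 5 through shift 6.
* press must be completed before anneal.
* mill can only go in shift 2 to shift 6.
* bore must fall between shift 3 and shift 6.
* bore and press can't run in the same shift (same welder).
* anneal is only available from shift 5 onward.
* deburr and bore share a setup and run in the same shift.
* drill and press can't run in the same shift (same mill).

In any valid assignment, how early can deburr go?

shift 3

Deburr must be in the same shift as bore, which can't be before shift 3, so deburr is at least shift 3; deburr must be in the same shift as bore, which can't be after shift 6, so deburr is at most shift 6.
deburr at shift 3 is achievable: mill -> shift 2, press -> shift 1, deburr -> shift 3, route -> shift 5, anneal -> shift 5, bore -> shift 3, bend -> shift 1, drill -> shift 2.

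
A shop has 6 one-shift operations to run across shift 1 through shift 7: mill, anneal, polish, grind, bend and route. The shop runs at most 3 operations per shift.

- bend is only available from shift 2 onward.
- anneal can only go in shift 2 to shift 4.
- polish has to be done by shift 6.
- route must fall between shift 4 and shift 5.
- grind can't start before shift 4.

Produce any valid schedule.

mill=shift 1; anneal=shift 2; grind=shift 4; bend=shift 2; route=shift 4; polish=shift 1

Checking: route=shift 4 in [shift 4,shift 5]; grind=shift 4 in [shift 4,shift 7]; bend=shift 2 in [shift 2,shift 7]; polish=shift 1 in [shift 1,shift 6]; anneal=shift 2 in [shift 2,shift 4]; max 2 per shift (cap 3).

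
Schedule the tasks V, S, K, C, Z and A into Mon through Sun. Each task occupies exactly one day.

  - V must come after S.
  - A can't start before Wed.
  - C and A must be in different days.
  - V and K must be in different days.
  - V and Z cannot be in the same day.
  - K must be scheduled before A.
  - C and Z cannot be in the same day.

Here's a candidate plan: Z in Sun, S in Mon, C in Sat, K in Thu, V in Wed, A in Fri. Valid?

Yes

V and Z cannot be in the same day — holds.
V must come after S — holds.
A can't start before Wed — holds.
C and Z cannot be in the same day — holds.
V and K must be in different days — holds.
K must be scheduled before A — holds.
C and A must be in different days — holds.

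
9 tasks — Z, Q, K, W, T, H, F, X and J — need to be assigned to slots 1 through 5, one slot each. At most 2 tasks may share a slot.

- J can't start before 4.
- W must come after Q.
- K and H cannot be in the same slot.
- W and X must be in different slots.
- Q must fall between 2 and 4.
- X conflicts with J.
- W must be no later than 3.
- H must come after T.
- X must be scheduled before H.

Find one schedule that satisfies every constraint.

J in 4, X in 1, W in 3, Z in 3, H in 2, T in 1, Q in 2, F in 5, K in 4

Checking: Q(2) before W(3); X(1) before H(2); T(1) before H(2); W(3) != X(1); K(4) != H(2); X(1) != J(4); W=3 in [1,3]; Q=2 in [2,4]; J=4 in [4,5]; max 2 per slot (cap 2).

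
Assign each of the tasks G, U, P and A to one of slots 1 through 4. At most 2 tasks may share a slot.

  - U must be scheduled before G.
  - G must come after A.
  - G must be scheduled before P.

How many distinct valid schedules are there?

Splitting on G: it can be 2 (2), 3 (4). Listing each branch's schedules as (U, P, A):
G=2: (1,3,1) (1,4,1) — 2.
G=3: (1,4,1) (1,4,2) (2,4,1) (2,4,2) — 4.
Summing: 2 + 4 = 6.

6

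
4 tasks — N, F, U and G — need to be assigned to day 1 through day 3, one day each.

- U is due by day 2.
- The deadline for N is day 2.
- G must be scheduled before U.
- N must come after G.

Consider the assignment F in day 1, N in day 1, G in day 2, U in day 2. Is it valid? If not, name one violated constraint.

G must be scheduled before U — violated.
The deadline for N is day 2 — holds.
U is due by day 2 — holds.
N must come after G — violated.

No. N must come after G is not satisfied.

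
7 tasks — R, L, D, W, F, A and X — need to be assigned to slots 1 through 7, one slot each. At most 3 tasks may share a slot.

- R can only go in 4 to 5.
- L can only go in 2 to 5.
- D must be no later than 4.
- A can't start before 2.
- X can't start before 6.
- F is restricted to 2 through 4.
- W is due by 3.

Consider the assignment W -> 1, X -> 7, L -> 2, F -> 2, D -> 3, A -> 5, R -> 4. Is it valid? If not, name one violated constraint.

A can't start before 2 — holds.
L can only go in 2 to 5 — holds.
F is restricted to 2 through 4 — holds.
At most 3 tasks may share a slot — holds.
R can only go in 4 to 5 — holds.
W is due by 3 — holds.
X can't start before 6 — holds.
D must be no later than 4 — holds.

Valid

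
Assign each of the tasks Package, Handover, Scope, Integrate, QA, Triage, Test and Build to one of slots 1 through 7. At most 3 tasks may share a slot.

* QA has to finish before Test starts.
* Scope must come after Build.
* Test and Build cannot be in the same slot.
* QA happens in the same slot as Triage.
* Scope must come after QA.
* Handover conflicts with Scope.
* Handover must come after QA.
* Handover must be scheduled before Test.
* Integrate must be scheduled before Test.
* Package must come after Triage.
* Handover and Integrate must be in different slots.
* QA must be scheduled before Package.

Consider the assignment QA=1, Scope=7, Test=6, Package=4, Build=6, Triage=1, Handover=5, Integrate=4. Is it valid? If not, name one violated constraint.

No. Test and Build cannot be in the same slot is not satisfied.

Scope must come after QA — holds.
Handover conflicts with Scope — holds.
At most 3 tasks may share a slot — holds.
Handover must come after QA — holds.
QA happens in the same slot as Triage — holds.
QA must be scheduled before Package — holds.
Handover must be scheduled before Test — holds.
Scope must come after Build — holds.
Integrate must be scheduled before Test — holds.
Handover and Integrate must be in different slots — holds.
Test and Build cannot be in the same slot — violated.
QA has to finish before Test starts — holds.
Package must come after Triage — holds.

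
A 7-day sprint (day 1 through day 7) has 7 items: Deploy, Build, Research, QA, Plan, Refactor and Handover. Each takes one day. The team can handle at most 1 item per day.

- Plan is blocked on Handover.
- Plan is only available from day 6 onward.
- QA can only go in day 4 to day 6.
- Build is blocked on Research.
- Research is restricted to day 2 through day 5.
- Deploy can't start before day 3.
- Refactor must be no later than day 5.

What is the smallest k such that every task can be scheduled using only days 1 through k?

The precedence chain requires at least 2 distinct days.
With at most 1 per day and 7 tasks, at least 7 days are needed.
Plan can't be placed before day 6, so the schedule must run through at least day 6.
7 works (last occupied day: day 7): for example Deploy=day 3; Plan=day 6; Refactor=day 1; Build=day 7; Handover=day 5; QA=day 4; Research=day 2.

7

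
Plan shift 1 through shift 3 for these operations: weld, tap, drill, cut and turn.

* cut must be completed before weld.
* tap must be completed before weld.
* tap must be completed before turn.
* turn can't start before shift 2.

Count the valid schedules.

24

Splitting on weld: it can be shift 2 (6), shift 3 (18). Listing each branch's schedules as (tap, drill, cut, turn) by shift number:
weld=shift 2: (1,1,1,2) (1,1,1,3) (1,2,1,2) (1,2,1,3) (1,3,1,2) (1,3,1,3) — 6.
weld=shift 3: (1,1,1,2) (1,1,1,3) (1,1,2,2) (1,1,2,3) (1,2,1,2) (1,2,1,3) (1,2,2,2) (1,2,2,3) (1,3,1,2) (1,3,1,3) (1,3,2,2) (1,3,2,3) (2,1,1,3) (2,1,2,3) (2,2,1,3) (2,2,2,3) (2,3,1,3) (2,3,2,3) — 18.
Summing: 6 + 18 = 24.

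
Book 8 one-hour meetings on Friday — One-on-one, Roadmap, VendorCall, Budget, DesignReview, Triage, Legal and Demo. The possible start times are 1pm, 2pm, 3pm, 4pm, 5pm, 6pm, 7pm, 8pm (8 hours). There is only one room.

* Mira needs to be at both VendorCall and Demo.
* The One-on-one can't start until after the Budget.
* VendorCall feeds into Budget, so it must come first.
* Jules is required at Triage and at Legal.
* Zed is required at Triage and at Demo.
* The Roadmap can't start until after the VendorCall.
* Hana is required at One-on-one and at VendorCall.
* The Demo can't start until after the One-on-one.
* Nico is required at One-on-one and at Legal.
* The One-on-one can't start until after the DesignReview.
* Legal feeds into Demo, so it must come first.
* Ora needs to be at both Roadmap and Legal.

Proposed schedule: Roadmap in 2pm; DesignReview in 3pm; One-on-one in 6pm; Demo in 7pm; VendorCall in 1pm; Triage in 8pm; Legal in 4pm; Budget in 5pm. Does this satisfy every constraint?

Yes, all constraints hold

Legal feeds into Demo, so it must come first — holds.
The One-on-one can't start until after the DesignReview — holds.
Zed is required at Triage and at Demo — holds.
VendorCall feeds into Budget, so it must come first — holds.
Mira needs to be at both VendorCall and Demo — holds.
Hana is required at One-on-one and at VendorCall — holds.
The Demo can't start until after the One-on-one — holds.
The One-on-one can't start until after the Budget — holds.
There is only one room — holds.
Ora needs to be at both Roadmap and Legal — holds.
Jules is required at Triage and at Legal — holds.
The Roadmap can't start until after the VendorCall — holds.
Nico is required at One-on-one and at Legal — holds.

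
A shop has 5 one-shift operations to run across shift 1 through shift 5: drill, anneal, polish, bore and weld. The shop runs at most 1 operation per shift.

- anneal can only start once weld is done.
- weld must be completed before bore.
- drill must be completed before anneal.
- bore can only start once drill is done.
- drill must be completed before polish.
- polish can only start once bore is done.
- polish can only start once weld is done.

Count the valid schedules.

6

Splitting on drill: it can be shift 1 (3), shift 2 (3). Listing each branch's schedules as (anneal, polish, bore, weld) by shift number:
drill=shift 1: (3,5,4,2) (4,5,3,2) (5,4,3,2) — 3.
drill=shift 2: (3,5,4,1) (4,5,3,1) (5,4,3,1) — 3.
Summing: 3 + 3 = 6.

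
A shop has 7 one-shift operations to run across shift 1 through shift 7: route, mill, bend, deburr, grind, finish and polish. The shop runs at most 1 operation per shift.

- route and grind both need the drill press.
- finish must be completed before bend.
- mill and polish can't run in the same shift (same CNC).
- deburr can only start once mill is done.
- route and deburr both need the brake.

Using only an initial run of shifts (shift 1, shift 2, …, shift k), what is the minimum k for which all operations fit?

The precedence chain requires at least 2 distinct shifts.
With at most 1 per shift and 7 operations, at least 7 shifts are needed.
7 works (last occupied shift: shift 7): for example deburr=shift 4; route=shift 5; mill=shift 1; grind=shift 6; polish=shift 7; bend=shift 3; finish=shift 2.

7 shifts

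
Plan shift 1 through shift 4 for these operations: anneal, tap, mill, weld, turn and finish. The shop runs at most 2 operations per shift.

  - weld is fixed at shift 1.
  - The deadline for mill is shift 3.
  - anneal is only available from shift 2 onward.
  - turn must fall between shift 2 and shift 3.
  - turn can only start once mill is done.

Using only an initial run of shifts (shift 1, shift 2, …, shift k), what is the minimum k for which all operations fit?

The precedence chain requires at least 2 distinct shifts.
With at most 2 per shift and 6 operations, at least 3 shifts are needed.
3 works (last occupied shift: shift 3): for example turn=shift 2, anneal=shift 2, weld=shift 1, tap=shift 3, finish=shift 3, mill=shift 1.

3 shifts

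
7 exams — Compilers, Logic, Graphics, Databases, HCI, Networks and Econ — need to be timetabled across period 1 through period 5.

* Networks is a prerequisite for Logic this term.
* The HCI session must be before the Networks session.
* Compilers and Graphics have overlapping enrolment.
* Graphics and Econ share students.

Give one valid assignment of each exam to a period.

Graphics in period 2, Logic in period 3, Compilers in period 1, HCI in period 1, Econ in period 1, Networks in period 2, Databases in period 1

Checking: Networks(period 2) before Logic(period 3); HCI(period 1) before Networks(period 2); Graphics(period 2) != Econ(period 1); Compilers(period 1) != Graphics(period 2).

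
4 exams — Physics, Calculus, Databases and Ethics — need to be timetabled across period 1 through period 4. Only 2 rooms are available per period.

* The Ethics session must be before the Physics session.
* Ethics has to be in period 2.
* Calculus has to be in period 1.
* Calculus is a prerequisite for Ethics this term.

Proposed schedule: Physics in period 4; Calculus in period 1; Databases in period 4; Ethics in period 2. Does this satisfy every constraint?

The Ethics session must be before the Physics session — holds.
Only 2 rooms are available per period — holds.
Calculus has to be in period 1 — holds.
Ethics has to be in period 2 — holds.
Calculus is a prerequisite for Ethics this term — holds.

Yes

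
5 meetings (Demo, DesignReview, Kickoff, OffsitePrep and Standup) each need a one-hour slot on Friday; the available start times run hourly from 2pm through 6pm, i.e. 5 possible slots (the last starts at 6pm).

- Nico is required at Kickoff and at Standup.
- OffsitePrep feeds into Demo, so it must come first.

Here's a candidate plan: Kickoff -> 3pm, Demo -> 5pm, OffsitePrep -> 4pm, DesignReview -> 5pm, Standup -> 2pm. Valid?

Nico is required at Kickoff and at Standup — holds.
OffsitePrep feeds into Demo, so it must come first — holds.

Valid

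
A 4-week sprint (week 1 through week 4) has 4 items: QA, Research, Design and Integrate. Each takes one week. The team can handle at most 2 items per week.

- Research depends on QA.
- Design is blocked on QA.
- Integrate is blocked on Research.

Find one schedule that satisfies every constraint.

Design -> week 2, Integrate -> week 3, QA -> week 1, Research -> week 2

Checking: QA(week 1) before Research(week 2); Research(week 2) before Integrate(week 3); QA(week 1) before Design(week 2); max 2 per week (cap 2).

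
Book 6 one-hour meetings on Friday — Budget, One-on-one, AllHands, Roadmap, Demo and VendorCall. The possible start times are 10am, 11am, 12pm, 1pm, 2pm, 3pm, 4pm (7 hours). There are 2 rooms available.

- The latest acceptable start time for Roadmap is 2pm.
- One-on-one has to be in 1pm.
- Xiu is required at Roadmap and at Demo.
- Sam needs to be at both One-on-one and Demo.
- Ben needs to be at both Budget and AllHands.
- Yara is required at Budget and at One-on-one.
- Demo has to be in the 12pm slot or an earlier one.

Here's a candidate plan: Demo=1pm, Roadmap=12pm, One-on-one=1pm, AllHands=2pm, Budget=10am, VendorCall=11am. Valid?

No. Sam needs to be at both One-on-one and Demo is not satisfied.

Ben needs to be at both Budget and AllHands — holds.
Yara is required at Budget and at One-on-one — holds.
One-on-one has to be in 1pm — holds.
Sam needs to be at both One-on-one and Demo — violated.
Demo has to be in the 12pm slot or an earlier one — violated.
There are 2 rooms available — holds.
Xiu is required at Roadmap and at Demo — holds.
The latest acceptable start time for Roadmap is 2pm — holds.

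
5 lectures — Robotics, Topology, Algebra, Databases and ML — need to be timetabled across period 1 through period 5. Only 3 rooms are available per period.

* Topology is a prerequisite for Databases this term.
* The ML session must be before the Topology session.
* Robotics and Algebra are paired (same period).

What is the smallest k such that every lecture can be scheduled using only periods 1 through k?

3

The precedence chain requires at least 3 distinct periods.
With at most 3 per period and 5 lectures, at least 2 periods are needed.
3 works (last occupied period: period 3): for example Algebra=period 1, ML=period 1, Databases=period 3, Topology=period 2, Robotics=period 1.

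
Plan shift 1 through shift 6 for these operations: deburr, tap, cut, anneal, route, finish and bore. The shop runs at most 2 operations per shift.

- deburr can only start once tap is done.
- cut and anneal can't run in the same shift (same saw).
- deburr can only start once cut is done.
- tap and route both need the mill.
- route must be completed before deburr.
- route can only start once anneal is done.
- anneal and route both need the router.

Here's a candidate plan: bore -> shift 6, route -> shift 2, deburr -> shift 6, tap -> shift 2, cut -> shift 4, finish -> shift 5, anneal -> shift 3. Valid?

No. route can only start once anneal is done is not satisfied.

cut and anneal can't run in the same shift (same saw) — holds.
route must be completed before deburr — holds.
anneal and route both need the router — holds.
deburr can only start once tap is done — holds.
The shop runs at most 2 operations per shift — holds.
deburr can only start once cut is done — holds.
route can only start once anneal is done — violated.
tap and route both need the mill — violated.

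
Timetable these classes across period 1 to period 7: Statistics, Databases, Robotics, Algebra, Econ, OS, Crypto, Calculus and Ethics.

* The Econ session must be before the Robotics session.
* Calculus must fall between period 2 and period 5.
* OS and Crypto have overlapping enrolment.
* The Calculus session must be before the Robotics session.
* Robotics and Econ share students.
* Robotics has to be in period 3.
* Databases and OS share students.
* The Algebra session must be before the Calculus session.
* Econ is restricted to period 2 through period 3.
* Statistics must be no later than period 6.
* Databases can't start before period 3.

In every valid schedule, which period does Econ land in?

period 2

Econ's window is period 2–period 3.
Robotics is fixed at period 3, and Econ can't share a period with Robotics.
So Econ must be period 2.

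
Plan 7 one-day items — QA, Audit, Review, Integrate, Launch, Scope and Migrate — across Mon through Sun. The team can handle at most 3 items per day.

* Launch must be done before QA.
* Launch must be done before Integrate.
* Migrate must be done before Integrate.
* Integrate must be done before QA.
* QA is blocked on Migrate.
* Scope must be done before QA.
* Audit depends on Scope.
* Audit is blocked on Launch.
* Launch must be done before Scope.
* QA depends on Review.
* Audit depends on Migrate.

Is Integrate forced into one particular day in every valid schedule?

Integrate can be Tue (e.g. Review -> Mon, Integrate -> Tue, QA -> Wed, Migrate -> Mon, Audit -> Wed, Scope -> Tue, Launch -> Mon) or Wed (e.g. Launch -> Mon; Review -> Mon; Scope -> Tue; QA -> Thu; Migrate -> Mon; Integrate -> Wed; Audit -> Wed).

No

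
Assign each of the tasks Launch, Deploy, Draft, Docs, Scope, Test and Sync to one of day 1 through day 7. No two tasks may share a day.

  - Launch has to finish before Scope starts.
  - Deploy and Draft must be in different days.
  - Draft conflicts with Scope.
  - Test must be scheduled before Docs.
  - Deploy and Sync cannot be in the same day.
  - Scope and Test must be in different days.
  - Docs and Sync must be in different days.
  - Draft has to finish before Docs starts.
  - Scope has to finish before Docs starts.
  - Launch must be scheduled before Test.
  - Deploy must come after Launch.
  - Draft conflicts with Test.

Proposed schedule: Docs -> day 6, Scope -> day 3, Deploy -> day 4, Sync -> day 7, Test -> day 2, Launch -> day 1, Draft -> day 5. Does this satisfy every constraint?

Yes

Launch must be scheduled before Test — holds.
Test must be scheduled before Docs — holds.
Scope has to finish before Docs starts — holds.
Deploy and Sync cannot be in the same day — holds.
Docs and Sync must be in different days — holds.
Draft has to finish before Docs starts — holds.
Deploy must come after Launch — holds.
No two tasks may share a day — holds.
Draft conflicts with Scope — holds.
Launch has to finish before Scope starts — holds.
Scope and Test must be in different days — holds.
Deploy and Draft must be in different days — holds.
Draft conflicts with Test — holds.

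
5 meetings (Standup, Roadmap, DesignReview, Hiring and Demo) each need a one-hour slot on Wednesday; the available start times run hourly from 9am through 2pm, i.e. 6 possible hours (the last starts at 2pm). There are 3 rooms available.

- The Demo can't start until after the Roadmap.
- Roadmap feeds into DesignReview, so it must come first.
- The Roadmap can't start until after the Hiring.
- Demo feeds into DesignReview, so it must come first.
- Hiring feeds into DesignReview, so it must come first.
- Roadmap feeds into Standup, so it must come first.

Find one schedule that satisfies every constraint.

Roadmap in 10am, DesignReview in 12pm, Hiring in 9am, Demo in 11am, Standup in 11am

Checking: Hiring(9am) before Roadmap(10am); Demo(11am) before DesignReview(12pm); Roadmap(10am) before DesignReview(12pm); Roadmap(10am) before Standup(11am); Hiring(9am) before DesignReview(12pm); Roadmap(10am) before Demo(11am); max 2 per hour (cap 3).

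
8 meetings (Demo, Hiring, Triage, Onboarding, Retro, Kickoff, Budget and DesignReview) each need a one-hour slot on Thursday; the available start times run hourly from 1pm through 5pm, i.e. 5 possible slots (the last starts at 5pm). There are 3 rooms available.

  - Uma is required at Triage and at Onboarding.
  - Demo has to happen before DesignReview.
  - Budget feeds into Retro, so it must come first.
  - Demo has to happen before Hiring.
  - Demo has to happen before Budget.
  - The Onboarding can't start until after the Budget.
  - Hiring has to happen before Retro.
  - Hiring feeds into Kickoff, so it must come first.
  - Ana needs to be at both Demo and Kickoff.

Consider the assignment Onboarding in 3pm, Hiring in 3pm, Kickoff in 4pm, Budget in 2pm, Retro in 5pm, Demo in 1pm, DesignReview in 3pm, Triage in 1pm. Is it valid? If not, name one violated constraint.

Yes, all constraints hold

The Onboarding can't start until after the Budget — holds.
Demo has to happen before DesignReview — holds.
Budget feeds into Retro, so it must come first — holds.
Hiring has to happen before Retro — holds.
Ana needs to be at both Demo and Kickoff — holds.
Demo has to happen before Hiring — holds.
Hiring feeds into Kickoff, so it must come first — holds.
Uma is required at Triage and at Onboarding — holds.
There are 3 rooms available — holds.
Demo has to happen before Budget — holds.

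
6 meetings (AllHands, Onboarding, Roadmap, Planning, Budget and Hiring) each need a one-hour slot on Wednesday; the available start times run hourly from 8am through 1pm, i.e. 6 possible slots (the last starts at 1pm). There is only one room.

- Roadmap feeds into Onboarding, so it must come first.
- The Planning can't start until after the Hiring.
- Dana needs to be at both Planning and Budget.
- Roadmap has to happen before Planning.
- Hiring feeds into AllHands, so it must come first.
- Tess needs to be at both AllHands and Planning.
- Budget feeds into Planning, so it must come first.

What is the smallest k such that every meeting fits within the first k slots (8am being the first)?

6 slots

The precedence chain requires at least 2 distinct slots.
With at most 1 per slot and 6 meetings, at least 6 slots are needed.
6 works (last occupied slot: 1pm): for example Hiring in 9am; AllHands in 12pm; Planning in 11am; Onboarding in 1pm; Budget in 10am; Roadmap in 8am.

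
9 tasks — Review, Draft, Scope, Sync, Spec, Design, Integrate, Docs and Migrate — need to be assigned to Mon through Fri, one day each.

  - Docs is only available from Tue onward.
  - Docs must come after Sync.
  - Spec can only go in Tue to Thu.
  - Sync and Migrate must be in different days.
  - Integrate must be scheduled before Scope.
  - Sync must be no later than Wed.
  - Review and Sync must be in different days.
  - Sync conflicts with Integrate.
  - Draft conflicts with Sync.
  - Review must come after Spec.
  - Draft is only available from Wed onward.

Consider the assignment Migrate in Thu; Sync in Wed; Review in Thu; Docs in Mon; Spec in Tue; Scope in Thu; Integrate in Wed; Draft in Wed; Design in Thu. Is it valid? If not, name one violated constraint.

Spec can only go in Tue to Thu — holds.
Draft conflicts with Sync — violated.
Review and Sync must be in different days — holds.
Integrate must be scheduled before Scope — holds.
Docs must come after Sync — violated.
Sync conflicts with Integrate — violated.
Docs is only available from Tue onward — violated.
Review must come after Spec — holds.
Sync must be no later than Wed — holds.
Sync and Migrate must be in different days — holds.
Draft is only available from Wed onward — holds.

No. Docs must come after Sync is not satisfied.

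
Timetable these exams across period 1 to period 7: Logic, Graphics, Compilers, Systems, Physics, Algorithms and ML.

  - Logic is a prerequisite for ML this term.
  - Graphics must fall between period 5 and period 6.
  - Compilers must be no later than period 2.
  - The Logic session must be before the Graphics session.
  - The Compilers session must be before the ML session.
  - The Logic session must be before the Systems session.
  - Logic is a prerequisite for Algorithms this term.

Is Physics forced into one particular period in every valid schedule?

Physics can be period 1 (e.g. Graphics -> period 5, Physics -> period 1, ML -> period 2, Logic -> period 1, Systems -> period 2, Algorithms -> period 2, Compilers -> period 1) or period 2 (e.g. Graphics in period 5, Compilers in period 1, Algorithms in period 2, ML in period 2, Systems in period 2, Logic in period 1, Physics in period 2).

No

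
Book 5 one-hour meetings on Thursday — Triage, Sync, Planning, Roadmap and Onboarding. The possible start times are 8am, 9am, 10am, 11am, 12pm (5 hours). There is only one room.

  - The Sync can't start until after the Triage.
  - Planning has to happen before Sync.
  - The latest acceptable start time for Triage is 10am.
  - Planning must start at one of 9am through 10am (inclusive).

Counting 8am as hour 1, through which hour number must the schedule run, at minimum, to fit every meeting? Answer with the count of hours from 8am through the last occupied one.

The precedence chain requires at least 2 distinct hours.
With at most 1 per hour and 5 meetings, at least 5 hours are needed.
Propagating the time windows through the other constraints, Sync can't land before 10am — that is hour 3 counting from 8am — so the schedule must run through at least 3 hours.
5 works (last occupied hour: 12pm): for example Onboarding=12pm, Sync=10am, Planning=9am, Triage=8am, Roadmap=11am.

5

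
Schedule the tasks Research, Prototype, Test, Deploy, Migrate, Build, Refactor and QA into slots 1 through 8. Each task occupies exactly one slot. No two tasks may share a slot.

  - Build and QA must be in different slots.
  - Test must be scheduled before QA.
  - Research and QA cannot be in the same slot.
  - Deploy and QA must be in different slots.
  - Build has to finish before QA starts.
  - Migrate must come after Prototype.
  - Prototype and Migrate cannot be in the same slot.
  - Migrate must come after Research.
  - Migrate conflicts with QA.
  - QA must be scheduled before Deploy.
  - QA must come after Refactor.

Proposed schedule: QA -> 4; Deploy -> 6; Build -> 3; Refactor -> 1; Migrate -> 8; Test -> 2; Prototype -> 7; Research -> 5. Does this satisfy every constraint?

Yes, all constraints hold

Migrate must come after Research — holds.
Build and QA must be in different slots — holds.
Build has to finish before QA starts — holds.
QA must come after Refactor — holds.
Test must be scheduled before QA — holds.
No two tasks may share a slot — holds.
QA must be scheduled before Deploy — holds.
Deploy and QA must be in different slots — holds.
Research and QA cannot be in the same slot — holds.
Prototype and Migrate cannot be in the same slot — holds.
Migrate must come after Prototype — holds.
Migrate conflicts with QA — holds.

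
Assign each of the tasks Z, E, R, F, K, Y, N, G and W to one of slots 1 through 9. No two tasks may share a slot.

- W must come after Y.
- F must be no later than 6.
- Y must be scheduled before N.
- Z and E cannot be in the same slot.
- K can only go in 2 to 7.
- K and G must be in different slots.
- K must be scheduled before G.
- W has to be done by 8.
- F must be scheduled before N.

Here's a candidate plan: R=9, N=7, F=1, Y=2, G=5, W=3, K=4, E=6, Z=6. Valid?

No — it violates: Z and E cannot be in the same slot

No two tasks may share a slot — violated.
K and G must be in different slots — holds.
F must be no later than 6 — holds.
K can only go in 2 to 7 — holds.
K must be scheduled before G — holds.
Y must be scheduled before N — holds.
W must come after Y — holds.
Z and E cannot be in the same slot — violated.
W has to be done by 8 — holds.
F must be scheduled before N — holds.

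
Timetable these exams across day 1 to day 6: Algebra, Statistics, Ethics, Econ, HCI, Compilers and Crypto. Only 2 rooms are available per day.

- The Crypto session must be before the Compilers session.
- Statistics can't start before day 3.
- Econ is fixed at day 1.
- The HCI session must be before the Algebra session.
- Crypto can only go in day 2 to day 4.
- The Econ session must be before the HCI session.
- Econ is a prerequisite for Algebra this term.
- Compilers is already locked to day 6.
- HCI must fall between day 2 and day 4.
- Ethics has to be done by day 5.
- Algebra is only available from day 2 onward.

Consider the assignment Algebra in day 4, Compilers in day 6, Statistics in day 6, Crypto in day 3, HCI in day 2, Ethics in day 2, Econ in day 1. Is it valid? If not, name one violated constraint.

Only 2 rooms are available per day — holds.
The Crypto session must be before the Compilers session — holds.
Econ is fixed at day 1 — holds.
Econ is a prerequisite for Algebra this term — holds.
The HCI session must be before the Algebra session — holds.
HCI must fall between day 2 and day 4 — holds.
Algebra is only available from day 2 onward — holds.
Crypto can only go in day 2 to day 4 — holds.
The Econ session must be before the HCI session — holds.
Ethics has to be done by day 5 — holds.
Statistics can't start before day 3 — holds.
Compilers is already locked to day 6 — holds.

Valid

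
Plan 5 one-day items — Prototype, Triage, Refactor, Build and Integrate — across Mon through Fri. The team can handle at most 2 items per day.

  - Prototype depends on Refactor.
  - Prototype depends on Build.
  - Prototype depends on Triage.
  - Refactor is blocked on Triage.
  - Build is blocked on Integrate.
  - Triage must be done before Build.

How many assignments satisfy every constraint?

40

Splitting on Prototype: it can be Wed (1), Thu (8), Fri (31). Listing each branch's schedules as (Triage, Refactor, Build, Integrate):
Prototype=Wed: (Mon,Tue,Tue,Mon) — 1.
Prototype=Thu: (Mon,Tue,Tue,Mon) (Mon,Tue,Wed,Mon) (Mon,Tue,Wed,Tue) (Mon,Wed,Tue,Mon) (Mon,Wed,Wed,Mon) (Mon,Wed,Wed,Tue) (Tue,Wed,Wed,Mon) (Tue,Wed,Wed,Tue) — 8.
Prototype=Fri: (Mon,Tue,Tue,Mon) (Mon,Tue,Wed,Mon) (Mon,Tue,Wed,Tue) (Mon,Tue,Thu,Mon) (Mon,Tue,Thu,Tue) (Mon,Tue,Thu,Wed) (Mon,Wed,Tue,Mon) (Mon,Wed,Wed,Mon) (Mon,Wed,Wed,Tue) (Mon,Wed,Thu,Mon) (Mon,Wed,Thu,Tue) (Mon,Wed,Thu,Wed) (Mon,Thu,Tue,Mon) (Mon,Thu,Wed,Mon) (Mon,Thu,Wed,Tue) (Mon,Thu,Thu,Mon) (Mon,Thu,Thu,Tue) (Mon,Thu,Thu,Wed) (Tue,Wed,Wed,Mon) (Tue,Wed,Wed,Tue) (Tue,Wed,Thu,Mon) (Tue,Wed,Thu,Tue) (Tue,Wed,Thu,Wed) (Tue,Thu,Wed,Mon) (Tue,Thu,Wed,Tue) (Tue,Thu,Thu,Mon) (Tue,Thu,Thu,Tue) (Tue,Thu,Thu,Wed) (Wed,Thu,Thu,Mon) (Wed,Thu,Thu,Tue) (Wed,Thu,Thu,Wed) — 31.
Summing: 1 + 8 + 31 = 40.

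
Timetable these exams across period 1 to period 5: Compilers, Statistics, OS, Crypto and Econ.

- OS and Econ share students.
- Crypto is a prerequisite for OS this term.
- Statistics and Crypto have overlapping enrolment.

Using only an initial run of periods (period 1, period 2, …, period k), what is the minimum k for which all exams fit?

2

The precedence chain requires at least 2 distinct periods.
2 works (last occupied period: period 2): for example Econ=period 1; Crypto=period 1; Compilers=period 1; OS=period 2; Statistics=period 2.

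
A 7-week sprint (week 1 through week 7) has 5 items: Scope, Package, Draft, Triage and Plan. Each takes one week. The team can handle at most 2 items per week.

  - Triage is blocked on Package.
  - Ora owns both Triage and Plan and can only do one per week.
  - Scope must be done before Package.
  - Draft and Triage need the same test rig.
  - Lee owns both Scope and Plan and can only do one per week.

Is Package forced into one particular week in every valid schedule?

Package can be week 2 (e.g. Package=week 2, Draft=week 1, Plan=week 2, Scope=week 1, Triage=week 3) or week 3 (e.g. Draft in week 1, Package in week 3, Scope in week 1, Triage in week 4, Plan in week 2).

No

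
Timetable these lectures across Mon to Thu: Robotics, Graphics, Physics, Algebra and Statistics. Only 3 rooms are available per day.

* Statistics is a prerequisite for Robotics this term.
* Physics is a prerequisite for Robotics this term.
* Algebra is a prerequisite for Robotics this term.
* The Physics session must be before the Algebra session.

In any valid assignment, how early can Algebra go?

Precedence pushes Algebra to at least Tue; downstream work caps Algebra at Wed.
Algebra at Tue is achievable: Physics in Mon; Statistics in Mon; Graphics in Mon; Robotics in Wed; Algebra in Tue.

Tue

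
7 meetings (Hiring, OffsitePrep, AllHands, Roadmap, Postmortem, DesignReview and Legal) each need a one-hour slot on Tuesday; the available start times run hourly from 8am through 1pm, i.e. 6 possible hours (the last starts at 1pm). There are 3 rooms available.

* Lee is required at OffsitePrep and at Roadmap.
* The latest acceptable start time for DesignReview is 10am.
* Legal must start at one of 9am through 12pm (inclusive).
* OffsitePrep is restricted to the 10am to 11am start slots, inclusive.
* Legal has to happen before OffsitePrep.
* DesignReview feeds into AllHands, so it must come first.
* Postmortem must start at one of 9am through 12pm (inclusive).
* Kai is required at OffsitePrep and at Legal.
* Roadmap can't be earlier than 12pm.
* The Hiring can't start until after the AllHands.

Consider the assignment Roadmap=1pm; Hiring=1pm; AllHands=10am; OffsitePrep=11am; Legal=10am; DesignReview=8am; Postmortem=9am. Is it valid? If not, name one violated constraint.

Yes

The latest acceptable start time for DesignReview is 10am — holds.
The Hiring can't start until after the AllHands — holds.
Legal has to happen before OffsitePrep — holds.
Legal must start at one of 9am through 12pm (inclusive) — holds.
Kai is required at OffsitePrep and at Legal — holds.
Postmortem must start at one of 9am through 12pm (inclusive) — holds.
DesignReview feeds into AllHands, so it must come first — holds.
Roadmap can't be earlier than 12pm — holds.
OffsitePrep is restricted to the 10am to 11am start slots, inclusive — holds.
Lee is required at OffsitePrep and at Roadmap — holds.
There are 3 rooms available — holds.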